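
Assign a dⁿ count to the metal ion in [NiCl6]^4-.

Summing ligand charges against the −4 overall charge gives an oxidation state of +2 for nickel.
Group 10 minus oxidation state 2 gives a d⁸ configuration.

d⁸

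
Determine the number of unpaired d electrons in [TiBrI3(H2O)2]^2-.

2 unpaired electrons

Ligand charges: each bromide is −1; each iodide is −1; water is neutral. With an overall charge of −2 the titanium centre must be in the +2 oxidation state.
Ti sits in group 4, so the d-electron count is 4 − 2 = 2.
In an octahedral field the d² configuration is t₂g²e_g⁰ (only one arrangement possible), giving 2 unpaired electrons.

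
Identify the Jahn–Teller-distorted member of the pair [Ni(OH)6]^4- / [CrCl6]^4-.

[Ni(OH)6]^4-: Summing ligand charges against the −4 overall charge gives an oxidation state of +2 for nickel. Nickel is a group-10 element; Ni(II) is therefore d⁸. The d⁸ configuration leaves the e_g set evenly filled (or empty) — no strong Jahn–Teller driving force.
[CrCl6]^4-: Ligand charges: each chloride is −1. With an overall charge of −4 the chromium centre must be in the +2 oxidation state. Chromium is a group-6 element; Cr(II) is therefore d⁴. Chloride is a weak-field ligand for a first-row metal, so the complex is high-spin. The t₂g³e_g¹ (high-spin) configuration has an unevenly filled e_g set; the Jahn–Teller theorem predicts a tetragonal distortion (typically axial elongation) to lift the degeneracy.

[CrCl6]^4-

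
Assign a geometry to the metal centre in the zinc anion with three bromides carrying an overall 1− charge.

Ligand charges: each bromide is −1. With an overall charge of −1 the zinc centre must be in the +2 oxidation state.
Zinc is a group-12 element; Zn(II) is therefore d¹⁰.
With 3 monodentate ligands the coordination number is 3.
Three ligands around a d¹⁰ centre minimise repulsion in a trigonal-planar arrangement.

trigonal planar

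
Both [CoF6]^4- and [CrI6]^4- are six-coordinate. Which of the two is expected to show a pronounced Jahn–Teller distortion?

[CoF6]^4-: Ligand charges: each fluoride is −1. With an overall charge of −4 the cobalt centre must be in the +2 oxidation state. Group 9 minus oxidation state 2 gives a d⁷ configuration. Fluoride is a weak-field ligand for a first-row metal, so the complex is high-spin. The d⁷ configuration leaves the e_g set evenly filled (or empty) — no strong Jahn–Teller driving force.
[CrI6]^4-: Ligand charges: each iodide is −1. With an overall charge of −4 the chromium centre must be in the +2 oxidation state. Chromium is a group-6 element; Cr(II) is therefore d⁴. Iodide is a weak-field ligand for a first-row metal, so the complex is high-spin. The t₂g³e_g¹ (high-spin) configuration has an unevenly filled e_g set; the Jahn–Teller theorem predicts a tetragonal distortion (typically axial elongation) to lift the degeneracy.

[CrI6]^4-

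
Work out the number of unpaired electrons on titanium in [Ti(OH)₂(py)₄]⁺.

1

Each hydroxide is −1; pyridine is neutral; balancing the +1 overall charge requires Ti(III).
Ti sits in group 4, so the d-electron count is 4 − 3 = 1.
In an octahedral field the d¹ configuration is t₂g¹e_g⁰ (only one arrangement possible), giving 1 unpaired electron.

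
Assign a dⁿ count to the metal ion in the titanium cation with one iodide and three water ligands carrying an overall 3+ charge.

Ligand charges: each iodide is −1; water is neutral. With an overall charge of +3 the titanium centre must be in the +4 oxidation state.
Group 4 minus oxidation state 4 gives a d⁰ configuration.

d⁰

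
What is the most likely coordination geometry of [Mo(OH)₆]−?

octahedral

Ligand charges: each hydroxide is −1. With an overall charge of −1 the molybdenum centre must be in the +5 oxidation state.
Molybdenum is a group-6 element; Mo(V) is therefore d¹.
With 6 monodentate ligands the coordination number is 6.
Six donors around a single metal centre give an octahedral coordination sphere.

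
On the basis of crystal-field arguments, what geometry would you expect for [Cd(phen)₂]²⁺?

1,10-phenanthroline is neutral; balancing the +2 overall charge requires Cd(II).
Cadmium is a group-12 element; Cd(II) is therefore d¹⁰.
Counting donor atoms: 2×1,10-phenanthroline (bidentate) → 4 donors. Coordination number = 4.
A d¹⁰ ion has no crystal-field stabilisation preference between square planar and tetrahedral, so four ligands adopt the sterically favoured tetrahedral geometry.

tetrahedral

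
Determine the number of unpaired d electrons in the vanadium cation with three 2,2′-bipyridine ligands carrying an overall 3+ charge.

2,2′-bipyridine is neutral; balancing the +3 overall charge requires V(III).
Vanadium is a group-5 element; V(III) is therefore d².
Counting donor atoms: 3×2,2′-bipyridine (bidentate) → 6 donors. Coordination number = 6.
In an octahedral field the d² configuration is t₂g²e_g⁰ (only one arrangement possible), giving 2 unpaired electrons.

2 unpaired electrons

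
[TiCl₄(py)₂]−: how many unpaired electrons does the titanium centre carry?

Summing ligand charges against the −1 overall charge gives an oxidation state of +3 for titanium.
Ti sits in group 4, so the d-electron count is 4 − 3 = 1.
In an octahedral field the d¹ configuration is t₂g¹e_g⁰ (only one arrangement possible), giving 1 unpaired electron.

1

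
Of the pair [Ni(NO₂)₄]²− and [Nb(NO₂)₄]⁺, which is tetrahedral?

[Nb(NO₂)₄]⁺

For [Ni(NO₂)₄]²−: Summing ligand charges against the −2 overall charge gives an oxidation state of +2 for nickel. Ni sits in group 10, so the d-electron count is 10 − 2 = 8. Nitro (N-bound nitrite) is a strong-field ligand (high in the spectrochemical series). A 3d d⁸ ion with strong-field ligands gains enough CFSE to favour square planar over tetrahedral. → square planar.
For [Nb(NO₂)₄]⁺: Ligand charges: each nitro (N-bound nitrite) is −1. With an overall charge of +1 the niobium centre must be in the +5 oxidation state. Niobium is a group-5 element; Nb(V) is therefore d⁰. A d⁰ ion has no crystal-field stabilisation preference between square planar and tetrahedral, so four ligands adopt the sterically favoured tetrahedral geometry. → tetrahedral.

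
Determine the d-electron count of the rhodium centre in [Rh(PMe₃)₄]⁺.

Summing ligand charges against the +1 overall charge gives an oxidation state of +1 for rhodium.
Rhodium is a group-9 element; Rh(I) is therefore d⁸.

d⁸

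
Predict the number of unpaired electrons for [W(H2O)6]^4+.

2 unpaired electrons

Ligand charges: water is neutral. With an overall charge of +4 the tungsten centre must be in the +4 oxidation state.
Tungsten is a group-6 element; W(IV) is therefore d².
In an octahedral field the d² configuration is t₂g²e_g⁰ (only one arrangement possible), giving 2 unpaired electrons.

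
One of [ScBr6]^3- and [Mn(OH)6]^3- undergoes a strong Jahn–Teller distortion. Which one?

[ScBr6]^3-: Each bromide is −1; balancing the −3 overall charge requires Sc(III). Scandium is a group-3 element; Sc(III) is therefore d⁰. The d⁰ configuration leaves the e_g set evenly filled (or empty) — no strong Jahn–Teller driving force.
[Mn(OH)6]^3-: Ligand charges: each hydroxide is −1. With an overall charge of −3 the manganese centre must be in the +3 oxidation state. Mn sits in group 7, so the d-electron count is 7 − 3 = 4. Hydroxide is a weak-field ligand for a first-row metal, so the complex is high-spin. The t₂g³e_g¹ (high-spin) configuration has an unevenly filled e_g set; the Jahn–Teller theorem predicts a tetragonal distortion (typically axial elongation) to lift the degeneracy.

[Mn(OH)6]^3-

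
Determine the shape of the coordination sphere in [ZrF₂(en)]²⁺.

Ligand charges: each fluoride is −1; ethylenediamine is neutral. With an overall charge of +2 the zirconium centre must be in the +4 oxidation state.
Zr sits in group 4, so the d-electron count is 4 − 4 = 0.
Counting donor atoms: 2×fluoride (monodentate) → 2 donors; 1×ethylenediamine (bidentate) → 2 donors. Coordination number = 4.
A d⁰ ion has no crystal-field stabilisation preference between square planar and tetrahedral, so four ligands adopt the sterically favoured tetrahedral geometry.

tetrahedral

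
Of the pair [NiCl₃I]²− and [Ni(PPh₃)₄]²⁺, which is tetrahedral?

For [NiCl₃I]²−: Ligand charges: each chloride is −1; each iodide is −1. With an overall charge of −2 the nickel centre must be in the +2 oxidation state. Group 10 minus oxidation state 2 gives a d⁸ configuration. Chloride and iodide are weak-field ligands. With weak-field ligands the CFSE gain from square planar is small, so a 3d d⁸ ion takes the sterically preferred tetrahedral geometry. → tetrahedral.
For [Ni(PPh₃)₄]²⁺: Summing ligand charges against the +2 overall charge gives an oxidation state of +2 for nickel. Group 10 minus oxidation state 2 gives a d⁸ configuration. Triphenylphosphine is a strong-field ligand (high in the spectrochemical series). A 3d d⁸ ion with strong-field ligands gains enough CFSE to favour square planar over tetrahedral. → square planar.

[NiCl₃I]²−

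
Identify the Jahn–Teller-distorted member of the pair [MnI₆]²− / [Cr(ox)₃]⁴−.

[MnI₆]²−: Ligand charges: each iodide is −1. With an overall charge of −2 the manganese centre must be in the +4 oxidation state. Manganese is a group-7 element; Mn(IV) is therefore d³. The d³ configuration leaves the e_g set evenly filled (or empty) — no strong Jahn–Teller driving force.
[Cr(ox)₃]⁴−: Each oxalate is −2; balancing the −4 overall charge requires Cr(II). Cr sits in group 6, so the d-electron count is 6 − 2 = 4. Oxalate is a weak-field ligand for a first-row metal, so the complex is high-spin. The t₂g³e_g¹ (high-spin) configuration has an unevenly filled e_g set; the Jahn–Teller theorem predicts a tetragonal distortion (typically axial elongation) to lift the degeneracy.

[Cr(ox)₃]⁴−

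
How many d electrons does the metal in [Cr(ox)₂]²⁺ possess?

d⁰

Each oxalate is −2; balancing the +2 overall charge requires Cr(VI).
Cr sits in group 6, so the d-electron count is 6 − 6 = 0.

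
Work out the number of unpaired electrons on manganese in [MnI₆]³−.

4

Each iodide is −1; balancing the −3 overall charge requires Mn(III).
Group 7 minus oxidation state 3 gives a d⁴ configuration.
The spin state decides the count: Iodide is a weak-field ligand for a first-row metal, so the complex is high-spin.
An octahedral high-spin d⁴ ion is t₂g³e_g¹, giving 4 unpaired electrons.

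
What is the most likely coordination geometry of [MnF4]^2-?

Summing ligand charges against the −2 overall charge gives an oxidation state of +2 for manganese.
Mn sits in group 7, so the d-electron count is 7 − 2 = 5.
With 4 monodentate ligands the coordination number is 4.
Fluoride is a weak-field ligand.
A high-spin d⁵ ion has zero CFSE in either geometry, so four ligands adopt the sterically favoured tetrahedral geometry.

tetrahedral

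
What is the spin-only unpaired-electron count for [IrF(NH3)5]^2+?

0 unpaired electrons

Each fluoride is −1; ammonia is neutral; balancing the +2 overall charge requires Ir(III).
Iridium is a group-9 element; Ir(III) is therefore d⁶.
The spin state decides the count: a 5d ion has a large Δₒ and is invariably low-spin.
An octahedral low-spin d⁶ ion is t₂g⁶e_g⁰, giving 0 unpaired electrons.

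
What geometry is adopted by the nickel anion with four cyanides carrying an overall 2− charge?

square planar

Summing ligand charges against the −2 overall charge gives an oxidation state of +2 for nickel.
Group 10 minus oxidation state 2 gives a d⁸ configuration.
With 4 monodentate ligands the coordination number is 4.
Cyanide is a strong-field ligand (high in the spectrochemical series).
A 3d d⁸ ion with strong-field ligands gains enough CFSE to favour square planar over tetrahedral.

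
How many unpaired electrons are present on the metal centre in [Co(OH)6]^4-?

3

Each hydroxide is −1; balancing the −4 overall charge requires Co(II).
Group 9 minus oxidation state 2 gives a d⁷ configuration.
The spin state decides the count: Hydroxide is a weak-field ligand for a first-row metal, so the complex is high-spin.
An octahedral high-spin d⁷ ion is t₂g⁵e_g², giving 3 unpaired electrons.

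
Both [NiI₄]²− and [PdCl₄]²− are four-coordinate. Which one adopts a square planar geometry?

[PdCl₄]²−

For [NiI₄]²−: Each iodide is −1; balancing the −2 overall charge requires Ni(II). Nickel is a group-10 element; Ni(II) is therefore d⁸. Iodide is a weak-field ligand. With weak-field ligands the CFSE gain from square planar is small, so a 3d d⁸ ion takes the sterically preferred tetrahedral geometry. → tetrahedral.
For [PdCl₄]²−: Ligand charges: each chloride is −1. With an overall charge of −2 the palladium centre must be in the +2 oxidation state. Group 10 minus oxidation state 2 gives a d⁸ configuration. A 4d d⁸ ion has a large crystal-field splitting; square planar leaves the high-energy d_{x²−y²} orbital empty and maximises CFSE. → square planar.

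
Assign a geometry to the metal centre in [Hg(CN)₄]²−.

Each cyanide is −1; balancing the −2 overall charge requires Hg(II).
Mercury is a group-12 element; Hg(II) is therefore d¹⁰.
Coordination number: 4.
A d¹⁰ ion has no crystal-field stabilisation preference between square planar and tetrahedral, so four ligands adopt the sterically favoured tetrahedral geometry.

tetrahedral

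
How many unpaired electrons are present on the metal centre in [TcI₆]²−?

Summing ligand charges against the −2 overall charge gives an oxidation state of +4 for technetium.
Tc sits in group 7, so the d-electron count is 7 − 4 = 3.
In an octahedral field the d³ configuration is t₂g³e_g⁰ (only one arrangement possible), giving 3 unpaired electrons.

3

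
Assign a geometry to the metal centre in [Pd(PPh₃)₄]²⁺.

Summing ligand charges against the +2 overall charge gives an oxidation state of +2 for palladium.
Group 10 minus oxidation state 2 gives a d⁸ configuration.
With 4 monodentate ligands the coordination number is 4.
A 4d d⁸ ion has a large crystal-field splitting; square planar leaves the high-energy d_{x²−y²} orbital empty and maximises CFSE.

square planar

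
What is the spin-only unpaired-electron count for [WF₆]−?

1 unpaired electron

Summing ligand charges against the −1 overall charge gives an oxidation state of +5 for tungsten.
Group 6 minus oxidation state 5 gives a d¹ configuration.
In an octahedral field the d¹ configuration is t₂g¹e_g⁰ (only one arrangement possible), giving 1 unpaired electron.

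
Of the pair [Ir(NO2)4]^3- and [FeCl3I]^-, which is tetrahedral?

For [Ir(NO2)4]^3-: Summing ligand charges against the −3 overall charge gives an oxidation state of +1 for iridium. Group 9 minus oxidation state 1 gives a d⁸ configuration. A 5d d⁸ ion has a large crystal-field splitting; square planar leaves the high-energy d_{x²−y²} orbital empty and maximises CFSE. → square planar.
For [FeCl3I]^-: Ligand charges: each chloride is −1; each iodide is −1. With an overall charge of −1 the iron centre must be in the +3 oxidation state. Fe sits in group 8, so the d-electron count is 8 − 3 = 5. A high-spin d⁵ ion has zero CFSE in either geometry, so four ligands adopt the sterically favoured tetrahedral geometry. → tetrahedral.

[FeCl3I]^-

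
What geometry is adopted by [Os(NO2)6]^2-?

octahedral

Each nitro (N-bound nitrite) is −1; balancing the −2 overall charge requires Os(IV).
Osmium is a group-8 element; Os(IV) is therefore d⁴.
With 6 monodentate ligands the coordination number is 6.
Six donors around a single metal centre give an octahedral coordination sphere.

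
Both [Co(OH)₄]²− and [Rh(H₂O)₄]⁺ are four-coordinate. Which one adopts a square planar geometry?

For [Co(OH)₄]²−: Summing ligand charges against the −2 overall charge gives an oxidation state of +2 for cobalt. Co sits in group 9, so the d-electron count is 9 − 2 = 7. For a high-spin 3d d⁷ ion with weak-field ligands the small Δₜ gives little square-planar CFSE advantage, so four ligands adopt the sterically favoured tetrahedral geometry. → tetrahedral.
For [Rh(H₂O)₄]⁺: Water is neutral; balancing the +1 overall charge requires Rh(I). Rh sits in group 9, so the d-electron count is 9 − 1 = 8. A 4d d⁸ ion has a large crystal-field splitting; square planar leaves the high-energy d_{x²−y²} orbital empty and maximises CFSE. → square planar.

[Rh(H₂O)₄]⁺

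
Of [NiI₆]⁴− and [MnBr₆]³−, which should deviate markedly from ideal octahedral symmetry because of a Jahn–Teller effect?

[MnBr₆]³−

[NiI₆]⁴−: Ligand charges: each iodide is −1. With an overall charge of −4 the nickel centre must be in the +2 oxidation state. Group 10 minus oxidation state 2 gives a d⁸ configuration. The d⁸ configuration leaves the e_g set evenly filled (or empty) — no strong Jahn–Teller driving force.
[MnBr₆]³−: Ligand charges: each bromide is −1. With an overall charge of −3 the manganese centre must be in the +3 oxidation state. Manganese is a group-7 element; Mn(III) is therefore d⁴. Bromide is a weak-field ligand for a first-row metal, so the complex is high-spin. The t₂g³e_g¹ (high-spin) configuration has an unevenly filled e_g set; the Jahn–Teller theorem predicts a tetragonal distortion (typically axial elongation) to lift the degeneracy.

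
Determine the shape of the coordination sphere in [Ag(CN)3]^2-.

trigonal planar

Each cyanide is −1; balancing the −2 overall charge requires Ag(I).
Group 11 minus oxidation state 1 gives a d¹⁰ configuration.
Coordination number: 3.
Three ligands around a d¹⁰ centre minimise repulsion in a trigonal-planar arrangement.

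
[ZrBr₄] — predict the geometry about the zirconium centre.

Each bromide is −1; balancing the 0 overall charge requires Zr(IV).
Zr sits in group 4, so the d-electron count is 4 − 4 = 0.
With 4 monodentate ligands the coordination number is 4.
A d⁰ ion has no crystal-field stabilisation preference between square planar and tetrahedral, so four ligands adopt the sterically favoured tetrahedral geometry.

tetrahedral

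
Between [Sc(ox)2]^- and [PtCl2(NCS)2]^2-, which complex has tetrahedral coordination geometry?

For [Sc(ox)2]^-: Summing ligand charges against the −1 overall charge gives an oxidation state of +3 for scandium. Sc sits in group 3, so the d-electron count is 3 − 3 = 0. A d⁰ ion has no crystal-field stabilisation preference between square planar and tetrahedral, so four ligands adopt the sterically favoured tetrahedral geometry. → tetrahedral.
For [PtCl2(NCS)2]^2-: Summing ligand charges against the −2 overall charge gives an oxidation state of +2 for platinum. Platinum is a group-10 element; Pt(II) is therefore d⁸. A 5d d⁸ ion has a large crystal-field splitting; square planar leaves the high-energy d_{x²−y²} orbital empty and maximises CFSE. → square planar.

[Sc(ox)2]^-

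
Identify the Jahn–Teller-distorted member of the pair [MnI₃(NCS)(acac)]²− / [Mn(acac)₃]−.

[MnI₃(NCS)(acac)]²−: Each iodide is −1; each isothiocyanate is −1; each acetylacetonate is −1; balancing the −2 overall charge requires Mn(III). Mn sits in group 7, so the d-electron count is 7 − 3 = 4. Acetylacetonate, iodide, and isothiocyanate are weak-field ligands for a first-row metal, so the complex is high-spin. The t₂g³e_g¹ (high-spin) configuration has an unevenly filled e_g set; the Jahn–Teller theorem predicts a tetragonal distortion (typically axial elongation) to lift the degeneracy.
[Mn(acac)₃]−: Each acetylacetonate is −1; balancing the −1 overall charge requires Mn(II). Mn sits in group 7, so the d-electron count is 7 − 2 = 5. Acetylacetonate is a weak-field ligand for a first-row metal, so the complex is high-spin. The d⁵ configuration leaves the e_g set evenly filled (or empty) — no strong Jahn–Teller driving force.

[MnI₃(NCS)(acac)]²−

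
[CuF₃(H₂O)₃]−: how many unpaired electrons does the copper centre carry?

Ligand charges: each fluoride is −1; water is neutral. With an overall charge of −1 the copper centre must be in the +2 oxidation state.
Cu sits in group 11, so the d-electron count is 11 − 2 = 9.
In an octahedral field the d⁹ configuration is t₂g⁶e_g³ (only one arrangement possible), giving 1 unpaired electron.

1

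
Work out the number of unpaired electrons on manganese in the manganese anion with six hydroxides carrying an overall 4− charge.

Ligand charges: each hydroxide is −1. With an overall charge of −4 the manganese centre must be in the +2 oxidation state.
Mn sits in group 7, so the d-electron count is 7 − 2 = 5.
The spin state decides the count: Hydroxide is a weak-field ligand for a first-row metal, so the complex is high-spin.
An octahedral high-spin d⁵ ion is t₂g³e_g², giving 5 unpaired electrons.

5 unpaired electrons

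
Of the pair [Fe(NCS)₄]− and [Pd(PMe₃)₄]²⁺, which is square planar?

[Pd(PMe₃)₄]²⁺

For [Fe(NCS)₄]−: Summing ligand charges against the −1 overall charge gives an oxidation state of +3 for iron. Iron is a group-8 element; Fe(III) is therefore d⁵. A high-spin d⁵ ion has zero CFSE in either geometry, so four ligands adopt the sterically favoured tetrahedral geometry. → tetrahedral.
For [Pd(PMe₃)₄]²⁺: Trimethylphosphine is neutral; balancing the +2 overall charge requires Pd(II). Pd sits in group 10, so the d-electron count is 10 − 2 = 8. A 4d d⁸ ion has a large crystal-field splitting; square planar leaves the high-energy d_{x²−y²} orbital empty and maximises CFSE. → square planar.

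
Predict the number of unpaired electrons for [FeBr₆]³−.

Each bromide is −1; balancing the −3 overall charge requires Fe(III).
Fe sits in group 8, so the d-electron count is 8 − 3 = 5.
The spin state decides the count: Bromide is a weak-field ligand for a first-row metal, so the complex is high-spin.
An octahedral high-spin d⁵ ion is t₂g³e_g², giving 5 unpaired electrons.

5 unpaired electrons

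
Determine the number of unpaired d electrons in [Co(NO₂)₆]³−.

0 unpaired electrons

Ligand charges: each nitro (N-bound nitrite) is −1. With an overall charge of −3 the cobalt centre must be in the +3 oxidation state.
Co sits in group 9, so the d-electron count is 9 − 3 = 6.
The spin state decides the count: Co(III) has an exceptionally large octahedral splitting and is low-spin with essentially every ligand except fluoride.
An octahedral low-spin d⁶ ion is t₂g⁶e_g⁰, giving 0 unpaired electrons.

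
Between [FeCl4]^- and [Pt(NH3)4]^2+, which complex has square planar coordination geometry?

For [FeCl4]^-: Summing ligand charges against the −1 overall charge gives an oxidation state of +3 for iron. Group 8 minus oxidation state 3 gives a d⁵ configuration. A high-spin d⁵ ion has zero CFSE in either geometry, so four ligands adopt the sterically favoured tetrahedral geometry. → tetrahedral.
For [Pt(NH3)4]^2+: Summing ligand charges against the +2 overall charge gives an oxidation state of +2 for platinum. Group 10 minus oxidation state 2 gives a d⁸ configuration. A 5d d⁸ ion has a large crystal-field splitting; square planar leaves the high-energy d_{x²−y²} orbital empty and maximises CFSE. → square planar.

[Pt(NH3)4]^2+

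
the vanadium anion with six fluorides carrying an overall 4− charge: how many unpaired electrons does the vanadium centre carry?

3 unpaired electrons

Summing ligand charges against the −4 overall charge gives an oxidation state of +2 for vanadium.
V sits in group 5, so the d-electron count is 5 − 2 = 3.
In an octahedral field the d³ configuration is t₂g³e_g⁰ (only one arrangement possible), giving 3 unpaired electrons.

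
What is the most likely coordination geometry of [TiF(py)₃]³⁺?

tetrahedral

Summing ligand charges against the +3 overall charge gives an oxidation state of +4 for titanium.
Titanium is a group-4 element; Ti(IV) is therefore d⁰.
With 4 monodentate ligands the coordination number is 4.
A d⁰ ion has no crystal-field stabilisation preference between square planar and tetrahedral, so four ligands adopt the sterically favoured tetrahedral geometry.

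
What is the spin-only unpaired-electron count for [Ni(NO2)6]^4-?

Ligand charges: each nitro (N-bound nitrite) is −1. With an overall charge of −4 the nickel centre must be in the +2 oxidation state.
Group 10 minus oxidation state 2 gives a d⁸ configuration.
In an octahedral field the d⁸ configuration is t₂g⁶e_g² (only one arrangement possible), giving 2 unpaired electrons.

2 unpaired electrons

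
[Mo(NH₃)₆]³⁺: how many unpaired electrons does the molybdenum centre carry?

3 unpaired electrons

Ligand charges: ammonia is neutral. With an overall charge of +3 the molybdenum centre must be in the +3 oxidation state.
Group 6 minus oxidation state 3 gives a d³ configuration.
In an octahedral field the d³ configuration is t₂g³e_g⁰ (only one arrangement possible), giving 3 unpaired electrons.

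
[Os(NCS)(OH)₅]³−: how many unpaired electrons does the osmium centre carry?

1

Ligand charges: each isothiocyanate is −1; each hydroxide is −1. With an overall charge of −3 the osmium centre must be in the +3 oxidation state.
Os sits in group 8, so the d-electron count is 8 − 3 = 5.
The spin state decides the count: a 5d ion has a large Δₒ and is invariably low-spin.
An octahedral low-spin d⁵ ion is t₂g⁵e_g⁰, giving 1 unpaired electron.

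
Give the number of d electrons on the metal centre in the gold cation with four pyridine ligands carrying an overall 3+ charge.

Pyridine is neutral; balancing the +3 overall charge requires Au(III).
Gold is a group-11 element; Au(III) is therefore d⁸.

d⁸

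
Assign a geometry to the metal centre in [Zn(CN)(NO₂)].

linear

Ligand charges: each cyanide is −1; each nitro (N-bound nitrite) is −1. With an overall charge of 0 the zinc centre must be in the +2 oxidation state.
Zinc is a group-12 element; Zn(II) is therefore d¹⁰.
With 2 monodentate ligands the coordination number is 2.
A d¹⁰ ion with only two ligands adopts a linear arrangement (sp hybridisation; no CFSE preference).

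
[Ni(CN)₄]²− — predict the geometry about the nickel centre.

Each cyanide is −1; balancing the −2 overall charge requires Ni(II).
Ni sits in group 10, so the d-electron count is 10 − 2 = 8.
Coordination number: 4.
Cyanide is a strong-field ligand (high in the spectrochemical series).
A 3d d⁸ ion with strong-field ligands gains enough CFSE to favour square planar over tetrahedral.

square planar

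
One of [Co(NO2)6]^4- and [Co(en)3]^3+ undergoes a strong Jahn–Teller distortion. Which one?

[Co(NO2)6]^4-: Each nitro (N-bound nitrite) is −1; balancing the −4 overall charge requires Co(II). Group 9 minus oxidation state 2 gives a d⁷ configuration. Nitro (N-bound nitrite) is a strong-field ligand (high in the spectrochemical series) for a first-row metal, so the complex is low-spin. The t₂g⁶e_g¹ (low-spin) configuration has an unevenly filled e_g set; the Jahn–Teller theorem predicts a tetragonal distortion (typically axial elongation) to lift the degeneracy.
[Co(en)3]^3+: Ligand charges: ethylenediamine is neutral. With an overall charge of +3 the cobalt centre must be in the +3 oxidation state. Co sits in group 9, so the d-electron count is 9 − 3 = 6. Co(III) has an exceptionally large octahedral splitting and is low-spin with essentially every ligand except fluoride. The d⁶ configuration leaves the e_g set evenly filled (or empty) — no strong Jahn–Teller driving force.

[Co(NO2)6]^4-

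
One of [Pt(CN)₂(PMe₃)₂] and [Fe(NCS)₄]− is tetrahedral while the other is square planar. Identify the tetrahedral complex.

For [Pt(CN)₂(PMe₃)₂]: Summing ligand charges against the 0 overall charge gives an oxidation state of +2 for platinum. Group 10 minus oxidation state 2 gives a d⁸ configuration. A 5d d⁸ ion has a large crystal-field splitting; square planar leaves the high-energy d_{x²−y²} orbital empty and maximises CFSE. → square planar.
For [Fe(NCS)₄]−: Ligand charges: each isothiocyanate is −1. With an overall charge of −1 the iron centre must be in the +3 oxidation state. Group 8 minus oxidation state 3 gives a d⁵ configuration. A high-spin d⁵ ion has zero CFSE in either geometry, so four ligands adopt the sterically favoured tetrahedral geometry. → tetrahedral.

[Fe(NCS)₄]−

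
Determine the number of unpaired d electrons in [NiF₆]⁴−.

Summing ligand charges against the −4 overall charge gives an oxidation state of +2 for nickel.
Group 10 minus oxidation state 2 gives a d⁸ configuration.
In an octahedral field the d⁸ configuration is t₂g⁶e_g² (only one arrangement possible), giving 2 unpaired electrons.

2 unpaired electrons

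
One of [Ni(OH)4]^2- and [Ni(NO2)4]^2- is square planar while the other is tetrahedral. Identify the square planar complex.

For [Ni(OH)4]^2-: Each hydroxide is −1; balancing the −2 overall charge requires Ni(II). Nickel is a group-10 element; Ni(II) is therefore d⁸. Hydroxide is a weak-field ligand. With weak-field ligands the CFSE gain from square planar is small, so a 3d d⁸ ion takes the sterically preferred tetrahedral geometry. → tetrahedral.
For [Ni(NO2)4]^2-: Each nitro (N-bound nitrite) is −1; balancing the −2 overall charge requires Ni(II). Ni sits in group 10, so the d-electron count is 10 − 2 = 8. Nitro (N-bound nitrite) is a strong-field ligand (high in the spectrochemical series). A 3d d⁸ ion with strong-field ligands gains enough CFSE to favour square planar over tetrahedral. → square planar.

[Ni(NO2)4]^2-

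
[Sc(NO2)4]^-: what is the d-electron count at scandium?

d⁰

Summing ligand charges against the −1 overall charge gives an oxidation state of +3 for scandium.
Group 3 minus oxidation state 3 gives a d⁰ configuration.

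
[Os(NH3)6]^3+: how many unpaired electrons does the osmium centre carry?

1

Ammonia is neutral; balancing the +3 overall charge requires Os(III).
Group 8 minus oxidation state 3 gives a d⁵ configuration.
The spin state decides the count: a 5d ion has a large Δₒ and is invariably low-spin.
An octahedral low-spin d⁵ ion is t₂g⁵e_g⁰, giving 1 unpaired electron.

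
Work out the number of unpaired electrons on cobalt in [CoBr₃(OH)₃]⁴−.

3

Summing ligand charges against the −4 overall charge gives an oxidation state of +2 for cobalt.
Cobalt is a group-9 element; Co(II) is therefore d⁷.
The spin state decides the count: Bromide and hydroxide are weak-field ligands for a first-row metal, so the complex is high-spin.
An octahedral high-spin d⁷ ion is t₂g⁵e_g², giving 3 unpaired electrons.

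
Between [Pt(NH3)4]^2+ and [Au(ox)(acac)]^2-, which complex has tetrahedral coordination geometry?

[Au(ox)(acac)]^2-

For [Pt(NH3)4]^2+: Summing ligand charges against the +2 overall charge gives an oxidation state of +2 for platinum. Group 10 minus oxidation state 2 gives a d⁸ configuration. A 5d d⁸ ion has a large crystal-field splitting; square planar leaves the high-energy d_{x²−y²} orbital empty and maximises CFSE. → square planar.
For [Au(ox)(acac)]^2-: Summing ligand charges against the −2 overall charge gives an oxidation state of +1 for gold. Au sits in group 11, so the d-electron count is 11 − 1 = 10. A d¹⁰ ion has no crystal-field stabilisation preference between square planar and tetrahedral, so four ligands adopt the sterically favoured tetrahedral geometry. → tetrahedral.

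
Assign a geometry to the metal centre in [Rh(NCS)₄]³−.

square planar

Each isothiocyanate is −1; balancing the −3 overall charge requires Rh(I).
Rh sits in group 9, so the d-electron count is 9 − 1 = 8.
With 4 monodentate ligands the coordination number is 4.
A 4d d⁸ ion has a large crystal-field splitting; square planar leaves the high-energy d_{x²−y²} orbital empty and maximises CFSE.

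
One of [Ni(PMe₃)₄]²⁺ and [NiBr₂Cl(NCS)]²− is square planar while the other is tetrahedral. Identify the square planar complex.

[Ni(PMe₃)₄]²⁺

For [Ni(PMe₃)₄]²⁺: Ligand charges: trimethylphosphine is neutral. With an overall charge of +2 the nickel centre must be in the +2 oxidation state. Nickel is a group-10 element; Ni(II) is therefore d⁸. Trimethylphosphine is a strong-field ligand (high in the spectrochemical series). A 3d d⁸ ion with strong-field ligands gains enough CFSE to favour square planar over tetrahedral. → square planar.
For [NiBr₂Cl(NCS)]²−: Ligand charges: each bromide is −1; each chloride is −1; each isothiocyanate is −1. With an overall charge of −2 the nickel centre must be in the +2 oxidation state. Ni sits in group 10, so the d-electron count is 10 − 2 = 8. Bromide, chloride, and isothiocyanate are weak-field ligands. With weak-field ligands the CFSE gain from square planar is small, so a 3d d⁸ ion takes the sterically preferred tetrahedral geometry. → tetrahedral.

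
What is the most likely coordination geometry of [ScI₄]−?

tetrahedral

Each iodide is −1; balancing the −1 overall charge requires Sc(III).
Sc sits in group 3, so the d-electron count is 3 − 3 = 0.
Coordination number: 4.
A d⁰ ion has no crystal-field stabilisation preference between square planar and tetrahedral, so four ligands adopt the sterically favoured tetrahedral geometry.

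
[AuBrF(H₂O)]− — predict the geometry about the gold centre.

trigonal planar

Ligand charges: each bromide is −1; each fluoride is −1; water is neutral. With an overall charge of −1 the gold centre must be in the +1 oxidation state.
Gold is a group-11 element; Au(I) is therefore d¹⁰.
Coordination number: 3.
Three ligands around a d¹⁰ centre minimise repulsion in a trigonal-planar arrangement.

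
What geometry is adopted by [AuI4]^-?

square planar

Ligand charges: each iodide is −1. With an overall charge of −1 the gold centre must be in the +3 oxidation state.
Group 11 minus oxidation state 3 gives a d⁸ configuration.
Coordination number: 4.
A 5d d⁸ ion has a large crystal-field splitting; square planar leaves the high-energy d_{x²−y²} orbital empty and maximises CFSE.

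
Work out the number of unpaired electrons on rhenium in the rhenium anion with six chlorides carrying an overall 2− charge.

Ligand charges: each chloride is −1. With an overall charge of −2 the rhenium centre must be in the +4 oxidation state.
Rhenium is a group-7 element; Re(IV) is therefore d³.
In an octahedral field the d³ configuration is t₂g³e_g⁰ (only one arrangement possible), giving 3 unpaired electrons.

3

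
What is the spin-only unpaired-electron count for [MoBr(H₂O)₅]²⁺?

3

Ligand charges: each bromide is −1; water is neutral. With an overall charge of +2 the molybdenum centre must be in the +3 oxidation state.
Molybdenum is a group-6 element; Mo(III) is therefore d³.
In an octahedral field the d³ configuration is t₂g³e_g⁰ (only one arrangement possible), giving 3 unpaired electrons.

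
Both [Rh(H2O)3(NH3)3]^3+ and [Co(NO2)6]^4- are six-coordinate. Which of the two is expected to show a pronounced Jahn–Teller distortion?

[Co(NO2)6]^4-

[Rh(H2O)3(NH3)3]^3+: Summing ligand charges against the +3 overall charge gives an oxidation state of +3 for rhodium. Group 9 minus oxidation state 3 gives a d⁶ configuration. A 4d ion has a large Δₒ and is invariably low-spin. The d⁶ configuration leaves the e_g set evenly filled (or empty) — no strong Jahn–Teller driving force.
[Co(NO2)6]^4-: Ligand charges: each nitro (N-bound nitrite) is −1. With an overall charge of −4 the cobalt centre must be in the +2 oxidation state. Cobalt is a group-9 element; Co(II) is therefore d⁷. Nitro (N-bound nitrite) is a strong-field ligand (high in the spectrochemical series) for a first-row metal, so the complex is low-spin. The t₂g⁶e_g¹ (low-spin) configuration has an unevenly filled e_g set; the Jahn–Teller theorem predicts a tetragonal distortion (typically axial elongation) to lift the degeneracy.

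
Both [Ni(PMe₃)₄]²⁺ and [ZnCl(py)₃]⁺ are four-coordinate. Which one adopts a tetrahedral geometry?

[ZnCl(py)₃]⁺

For [Ni(PMe₃)₄]²⁺: Trimethylphosphine is neutral; balancing the +2 overall charge requires Ni(II). Nickel is a group-10 element; Ni(II) is therefore d⁸. Trimethylphosphine is a strong-field ligand (high in the spectrochemical series). A 3d d⁸ ion with strong-field ligands gains enough CFSE to favour square planar over tetrahedral. → square planar.
For [ZnCl(py)₃]⁺: Summing ligand charges against the +1 overall charge gives an oxidation state of +2 for zinc. Group 12 minus oxidation state 2 gives a d¹⁰ configuration. A d¹⁰ ion has no crystal-field stabilisation preference between square planar and tetrahedral, so four ligands adopt the sterically favoured tetrahedral geometry. → tetrahedral.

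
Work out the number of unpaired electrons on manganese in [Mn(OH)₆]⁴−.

Summing ligand charges against the −4 overall charge gives an oxidation state of +2 for manganese.
Group 7 minus oxidation state 2 gives a d⁵ configuration.
The spin state decides the count: Hydroxide is a weak-field ligand for a first-row metal, so the complex is high-spin.
An octahedral high-spin d⁵ ion is t₂g³e_g², giving 5 unpaired electrons.

5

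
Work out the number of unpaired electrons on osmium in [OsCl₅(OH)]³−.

Ligand charges: each chloride is −1; each hydroxide is −1. With an overall charge of −3 the osmium centre must be in the +3 oxidation state.
Osmium is a group-8 element; Os(III) is therefore d⁵.
The spin state decides the count: a 5d ion has a large Δₒ and is invariably low-spin.
An octahedral low-spin d⁵ ion is t₂g⁵e_g⁰, giving 1 unpaired electron.

1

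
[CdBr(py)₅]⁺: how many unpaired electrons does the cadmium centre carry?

0

Ligand charges: each bromide is −1; pyridine is neutral. With an overall charge of +1 the cadmium centre must be in the +2 oxidation state.
Group 12 minus oxidation state 2 gives a d¹⁰ configuration.
In an octahedral field the d¹⁰ configuration is t₂g⁶e_g⁴, giving 0 unpaired electrons.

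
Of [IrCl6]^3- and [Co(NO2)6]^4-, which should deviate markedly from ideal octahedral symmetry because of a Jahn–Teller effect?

[IrCl6]^3-: Summing ligand charges against the −3 overall charge gives an oxidation state of +3 for iridium. Ir sits in group 9, so the d-electron count is 9 − 3 = 6. A 5d ion has a large Δₒ and is invariably low-spin. The d⁶ configuration leaves the e_g set evenly filled (or empty) — no strong Jahn–Teller driving force.
[Co(NO2)6]^4-: Ligand charges: each nitro (N-bound nitrite) is −1. With an overall charge of −4 the cobalt centre must be in the +2 oxidation state. Co sits in group 9, so the d-electron count is 9 − 2 = 7. Nitro (N-bound nitrite) is a strong-field ligand (high in the spectrochemical series) for a first-row metal, so the complex is low-spin. The t₂g⁶e_g¹ (low-spin) configuration has an unevenly filled e_g set; the Jahn–Teller theorem predicts a tetragonal distortion (typically axial elongation) to lift the degeneracy.

[Co(NO2)6]^4-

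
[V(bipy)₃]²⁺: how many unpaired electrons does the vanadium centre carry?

3

Ligand charges: 2,2′-bipyridine is neutral. With an overall charge of +2 the vanadium centre must be in the +2 oxidation state.
V sits in group 5, so the d-electron count is 5 − 2 = 3.
Counting donor atoms: 3×2,2′-bipyridine (bidentate) → 6 donors. Coordination number = 6.
In an octahedral field the d³ configuration is t₂g³e_g⁰ (only one arrangement possible), giving 3 unpaired electrons.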